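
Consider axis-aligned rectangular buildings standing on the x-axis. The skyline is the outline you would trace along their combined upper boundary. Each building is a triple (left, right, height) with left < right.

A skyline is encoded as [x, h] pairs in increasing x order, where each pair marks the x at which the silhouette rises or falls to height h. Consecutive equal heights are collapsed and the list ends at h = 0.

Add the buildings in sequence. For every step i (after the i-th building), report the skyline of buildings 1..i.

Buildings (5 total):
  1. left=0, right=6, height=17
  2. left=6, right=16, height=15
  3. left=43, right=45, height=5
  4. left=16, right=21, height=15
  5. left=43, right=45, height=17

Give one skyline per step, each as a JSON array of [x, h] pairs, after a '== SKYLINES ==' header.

== SKYLINES ==
[[0,17],[6,0]]
[[0,17],[6,15],[16,0]]
[[0,17],[6,15],[16,0],[43,5],[45,0]]
[[0,17],[6,15],[21,0],[43,5],[45,0]]
[[0,17],[6,15],[21,0],[43,17],[45,0]]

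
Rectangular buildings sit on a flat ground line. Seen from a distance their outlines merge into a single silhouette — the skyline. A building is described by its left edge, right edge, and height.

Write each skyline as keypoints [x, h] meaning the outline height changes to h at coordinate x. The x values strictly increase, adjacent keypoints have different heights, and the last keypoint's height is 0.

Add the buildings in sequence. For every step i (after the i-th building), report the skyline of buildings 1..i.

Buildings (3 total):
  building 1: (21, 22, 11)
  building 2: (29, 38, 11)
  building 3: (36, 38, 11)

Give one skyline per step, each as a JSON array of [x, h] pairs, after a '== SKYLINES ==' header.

== SKYLINES ==
[[21,11],[22,0]]
[[21,11],[22,0],[29,11],[38,0]]
[[21,11],[22,0],[29,11],[38,0]]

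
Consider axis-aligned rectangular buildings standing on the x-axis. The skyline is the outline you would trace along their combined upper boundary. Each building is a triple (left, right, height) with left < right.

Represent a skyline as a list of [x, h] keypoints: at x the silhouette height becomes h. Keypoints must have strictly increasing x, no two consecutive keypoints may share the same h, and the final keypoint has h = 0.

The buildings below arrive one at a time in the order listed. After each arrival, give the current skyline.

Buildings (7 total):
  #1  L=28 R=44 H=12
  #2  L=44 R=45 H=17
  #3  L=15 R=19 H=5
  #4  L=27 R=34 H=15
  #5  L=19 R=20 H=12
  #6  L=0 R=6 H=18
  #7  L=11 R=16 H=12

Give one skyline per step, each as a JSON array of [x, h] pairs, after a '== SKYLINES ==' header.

== SKYLINES ==
[[28,12],[44,0]]
[[28,12],[44,17],[45,0]]
[[15,5],[19,0],[28,12],[44,17],[45,0]]
[[15,5],[19,0],[27,15],[34,12],[44,17],[45,0]]
[[15,5],[19,12],[20,0],[27,15],[34,12],[44,17],[45,0]]
[[0,18],[6,0],[15,5],[19,12],[20,0],[27,15],[34,12],[44,17],[45,0]]
[[0,18],[6,0],[11,12],[16,5],[19,12],[20,0],[27,15],[34,12],[44,17],[45,0]]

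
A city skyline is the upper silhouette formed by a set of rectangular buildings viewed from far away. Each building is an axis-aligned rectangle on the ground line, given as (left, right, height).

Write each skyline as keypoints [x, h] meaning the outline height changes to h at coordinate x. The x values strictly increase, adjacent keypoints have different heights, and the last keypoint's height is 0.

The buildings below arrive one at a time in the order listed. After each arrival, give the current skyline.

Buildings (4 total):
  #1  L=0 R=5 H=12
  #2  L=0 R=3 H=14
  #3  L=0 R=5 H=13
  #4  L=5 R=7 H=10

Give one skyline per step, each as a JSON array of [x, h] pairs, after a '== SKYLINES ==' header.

== SKYLINES ==
[[0,12],[5,0]]
[[0,14],[3,12],[5,0]]
[[0,14],[3,13],[5,0]]
[[0,14],[3,13],[5,10],[7,0]]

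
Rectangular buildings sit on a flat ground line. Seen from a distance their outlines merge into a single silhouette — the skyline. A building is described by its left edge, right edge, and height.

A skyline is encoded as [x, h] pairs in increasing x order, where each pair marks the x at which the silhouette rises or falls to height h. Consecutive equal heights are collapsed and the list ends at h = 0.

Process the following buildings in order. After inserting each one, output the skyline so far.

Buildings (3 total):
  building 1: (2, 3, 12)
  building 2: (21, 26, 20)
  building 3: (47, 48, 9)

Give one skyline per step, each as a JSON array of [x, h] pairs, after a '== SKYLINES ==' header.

== SKYLINES ==
[[2,12],[3,0]]
[[2,12],[3,0],[21,20],[26,0]]
[[2,12],[3,0],[21,20],[26,0],[47,9],[48,0]]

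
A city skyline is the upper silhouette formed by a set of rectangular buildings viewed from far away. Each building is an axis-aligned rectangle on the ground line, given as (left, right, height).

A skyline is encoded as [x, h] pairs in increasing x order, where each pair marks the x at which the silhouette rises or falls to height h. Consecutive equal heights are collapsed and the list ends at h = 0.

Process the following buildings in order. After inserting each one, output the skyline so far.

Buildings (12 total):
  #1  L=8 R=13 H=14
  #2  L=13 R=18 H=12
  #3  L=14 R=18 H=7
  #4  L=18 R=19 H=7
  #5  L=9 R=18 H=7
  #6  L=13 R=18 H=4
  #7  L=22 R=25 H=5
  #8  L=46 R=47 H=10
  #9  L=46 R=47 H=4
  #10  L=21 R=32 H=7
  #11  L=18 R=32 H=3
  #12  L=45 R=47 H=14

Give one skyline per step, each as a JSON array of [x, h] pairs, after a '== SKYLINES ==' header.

== SKYLINES ==
[[8,14],[13,0]]
[[8,14],[13,12],[18,0]]
[[8,14],[13,12],[18,0]]
[[8,14],[13,12],[18,7],[19,0]]
[[8,14],[13,12],[18,7],[19,0]]
[[8,14],[13,12],[18,7],[19,0]]
[[8,14],[13,12],[18,7],[19,0],[22,5],[25,0]]
[[8,14],[13,12],[18,7],[19,0],[22,5],[25,0],[46,10],[47,0]]
[[8,14],[13,12],[18,7],[19,0],[22,5],[25,0],[46,10],[47,0]]
[[8,14],[13,12],[18,7],[19,0],[21,7],[32,0],[46,10],[47,0]]
[[8,14],[13,12],[18,7],[19,3],[21,7],[32,0],[46,10],[47,0]]
[[8,14],[13,12],[18,7],[19,3],[21,7],[32,0],[45,14],[47,0]]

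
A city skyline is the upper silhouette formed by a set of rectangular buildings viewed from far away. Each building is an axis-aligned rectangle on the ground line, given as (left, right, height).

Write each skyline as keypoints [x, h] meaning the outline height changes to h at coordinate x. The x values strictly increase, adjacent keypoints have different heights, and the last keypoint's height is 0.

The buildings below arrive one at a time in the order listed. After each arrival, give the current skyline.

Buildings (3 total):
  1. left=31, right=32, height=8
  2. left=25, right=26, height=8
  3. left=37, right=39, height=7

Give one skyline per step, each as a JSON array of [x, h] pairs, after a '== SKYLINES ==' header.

== SKYLINES ==
[[31,8],[32,0]]
[[25,8],[26,0],[31,8],[32,0]]
[[25,8],[26,0],[31,8],[32,0],[37,7],[39,0]]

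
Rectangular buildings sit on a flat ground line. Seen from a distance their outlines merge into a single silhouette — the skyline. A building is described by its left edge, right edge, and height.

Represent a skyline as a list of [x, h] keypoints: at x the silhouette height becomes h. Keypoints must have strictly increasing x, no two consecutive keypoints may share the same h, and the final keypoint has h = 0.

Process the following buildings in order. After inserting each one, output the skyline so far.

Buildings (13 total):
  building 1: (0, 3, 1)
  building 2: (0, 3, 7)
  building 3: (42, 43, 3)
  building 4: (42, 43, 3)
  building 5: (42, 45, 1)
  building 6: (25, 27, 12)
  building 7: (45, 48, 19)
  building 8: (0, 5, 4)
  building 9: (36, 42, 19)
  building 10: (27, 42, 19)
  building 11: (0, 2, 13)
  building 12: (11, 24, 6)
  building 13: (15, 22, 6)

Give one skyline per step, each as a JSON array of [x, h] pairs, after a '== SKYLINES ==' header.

== SKYLINES ==
[[0,1],[3,0]]
[[0,7],[3,0]]
[[0,7],[3,0],[42,3],[43,0]]
[[0,7],[3,0],[42,3],[43,0]]
[[0,7],[3,0],[42,3],[43,1],[45,0]]
[[0,7],[3,0],[25,12],[27,0],[42,3],[43,1],[45,0]]
[[0,7],[3,0],[25,12],[27,0],[42,3],[43,1],[45,19],[48,0]]
[[0,7],[3,4],[5,0],[25,12],[27,0],[42,3],[43,1],[45,19],[48,0]]
[[0,7],[3,4],[5,0],[25,12],[27,0],[36,19],[42,3],[43,1],[45,19],[48,0]]
[[0,7],[3,4],[5,0],[25,12],[27,19],[42,3],[43,1],[45,19],[48,0]]
[[0,13],[2,7],[3,4],[5,0],[25,12],[27,19],[42,3],[43,1],[45,19],[48,0]]
[[0,13],[2,7],[3,4],[5,0],[11,6],[24,0],[25,12],[27,19],[42,3],[43,1],[45,19],[48,0]]
[[0,13],[2,7],[3,4],[5,0],[11,6],[24,0],[25,12],[27,19],[42,3],[43,1],[45,19],[48,0]]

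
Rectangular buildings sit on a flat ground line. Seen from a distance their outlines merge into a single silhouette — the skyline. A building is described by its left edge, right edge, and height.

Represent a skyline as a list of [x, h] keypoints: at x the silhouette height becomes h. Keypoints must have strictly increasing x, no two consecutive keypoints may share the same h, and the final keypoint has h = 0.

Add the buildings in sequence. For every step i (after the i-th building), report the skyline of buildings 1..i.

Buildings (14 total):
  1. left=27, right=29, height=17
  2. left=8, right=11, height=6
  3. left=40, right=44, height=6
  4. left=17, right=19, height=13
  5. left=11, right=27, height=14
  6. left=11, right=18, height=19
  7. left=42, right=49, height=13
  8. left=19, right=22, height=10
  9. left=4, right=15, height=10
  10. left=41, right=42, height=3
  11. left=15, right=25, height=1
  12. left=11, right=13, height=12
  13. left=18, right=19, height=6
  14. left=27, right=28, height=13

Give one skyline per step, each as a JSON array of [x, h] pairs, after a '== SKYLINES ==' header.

== SKYLINES ==
[[27,17],[29,0]]
[[8,6],[11,0],[27,17],[29,0]]
[[8,6],[11,0],[27,17],[29,0],[40,6],[44,0]]
[[8,6],[11,0],[17,13],[19,0],[27,17],[29,0],[40,6],[44,0]]
[[8,6],[11,14],[27,17],[29,0],[40,6],[44,0]]
[[8,6],[11,19],[18,14],[27,17],[29,0],[40,6],[44,0]]
[[8,6],[11,19],[18,14],[27,17],[29,0],[40,6],[42,13],[49,0]]
[[8,6],[11,19],[18,14],[27,17],[29,0],[40,6],[42,13],[49,0]]
[[4,10],[11,19],[18,14],[27,17],[29,0],[40,6],[42,13],[49,0]]
[[4,10],[11,19],[18,14],[27,17],[29,0],[40,6],[42,13],[49,0]]
[[4,10],[11,19],[18,14],[27,17],[29,0],[40,6],[42,13],[49,0]]
[[4,10],[11,19],[18,14],[27,17],[29,0],[40,6],[42,13],[49,0]]
[[4,10],[11,19],[18,14],[27,17],[29,0],[40,6],[42,13],[49,0]]
[[4,10],[11,19],[18,14],[27,17],[29,0],[40,6],[42,13],[49,0]]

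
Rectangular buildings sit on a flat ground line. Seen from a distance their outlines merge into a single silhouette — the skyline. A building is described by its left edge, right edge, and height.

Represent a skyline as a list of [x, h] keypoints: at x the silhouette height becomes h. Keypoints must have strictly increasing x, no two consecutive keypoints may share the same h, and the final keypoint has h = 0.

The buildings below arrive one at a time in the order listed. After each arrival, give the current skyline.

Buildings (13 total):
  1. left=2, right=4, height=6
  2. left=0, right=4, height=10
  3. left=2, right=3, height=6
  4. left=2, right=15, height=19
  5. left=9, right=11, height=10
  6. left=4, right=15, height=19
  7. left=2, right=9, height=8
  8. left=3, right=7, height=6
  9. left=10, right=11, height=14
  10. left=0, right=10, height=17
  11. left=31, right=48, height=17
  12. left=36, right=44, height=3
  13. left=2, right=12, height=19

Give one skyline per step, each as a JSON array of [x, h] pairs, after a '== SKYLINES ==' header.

== SKYLINES ==
[[2,6],[4,0]]
[[0,10],[4,0]]
[[0,10],[4,0]]
[[0,10],[2,19],[15,0]]
[[0,10],[2,19],[15,0]]
[[0,10],[2,19],[15,0]]
[[0,10],[2,19],[15,0]]
[[0,10],[2,19],[15,0]]
[[0,10],[2,19],[15,0]]
[[0,17],[2,19],[15,0]]
[[0,17],[2,19],[15,0],[31,17],[48,0]]
[[0,17],[2,19],[15,0],[31,17],[48,0]]
[[0,17],[2,19],[15,0],[31,17],[48,0]]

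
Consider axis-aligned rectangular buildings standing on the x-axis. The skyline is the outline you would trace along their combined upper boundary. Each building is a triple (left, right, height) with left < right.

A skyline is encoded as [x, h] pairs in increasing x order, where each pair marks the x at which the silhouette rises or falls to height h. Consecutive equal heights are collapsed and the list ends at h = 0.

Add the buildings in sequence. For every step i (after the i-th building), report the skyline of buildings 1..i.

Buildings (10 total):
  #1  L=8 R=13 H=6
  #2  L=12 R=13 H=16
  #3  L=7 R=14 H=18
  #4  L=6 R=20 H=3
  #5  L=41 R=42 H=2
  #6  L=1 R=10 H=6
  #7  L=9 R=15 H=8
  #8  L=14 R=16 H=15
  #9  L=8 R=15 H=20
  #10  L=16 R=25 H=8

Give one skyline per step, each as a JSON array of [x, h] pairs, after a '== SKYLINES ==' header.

== SKYLINES ==
[[8,6],[13,0]]
[[8,6],[12,16],[13,0]]
[[7,18],[14,0]]
[[6,3],[7,18],[14,3],[20,0]]
[[6,3],[7,18],[14,3],[20,0],[41,2],[42,0]]
[[1,6],[7,18],[14,3],[20,0],[41,2],[42,0]]
[[1,6],[7,18],[14,8],[15,3],[20,0],[41,2],[42,0]]
[[1,6],[7,18],[14,15],[16,3],[20,0],[41,2],[42,0]]
[[1,6],[7,18],[8,20],[15,15],[16,3],[20,0],[41,2],[42,0]]
[[1,6],[7,18],[8,20],[15,15],[16,8],[25,0],[41,2],[42,0]]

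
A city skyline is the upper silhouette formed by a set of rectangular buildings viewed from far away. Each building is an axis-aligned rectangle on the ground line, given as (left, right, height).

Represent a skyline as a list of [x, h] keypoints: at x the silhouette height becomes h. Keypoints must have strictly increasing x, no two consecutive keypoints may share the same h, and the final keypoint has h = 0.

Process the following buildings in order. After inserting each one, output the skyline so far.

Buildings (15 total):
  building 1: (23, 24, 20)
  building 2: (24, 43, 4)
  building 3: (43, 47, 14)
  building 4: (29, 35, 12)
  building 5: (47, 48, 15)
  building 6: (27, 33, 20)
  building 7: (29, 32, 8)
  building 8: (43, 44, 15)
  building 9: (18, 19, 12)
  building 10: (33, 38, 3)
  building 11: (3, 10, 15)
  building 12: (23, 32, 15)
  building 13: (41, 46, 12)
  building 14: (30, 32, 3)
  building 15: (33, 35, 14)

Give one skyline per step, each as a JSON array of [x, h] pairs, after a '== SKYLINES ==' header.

== SKYLINES ==
[[23,20],[24,0]]
[[23,20],[24,4],[43,0]]
[[23,20],[24,4],[43,14],[47,0]]
[[23,20],[24,4],[29,12],[35,4],[43,14],[47,0]]
[[23,20],[24,4],[29,12],[35,4],[43,14],[47,15],[48,0]]
[[23,20],[24,4],[27,20],[33,12],[35,4],[43,14],[47,15],[48,0]]
[[23,20],[24,4],[27,20],[33,12],[35,4],[43,14],[47,15],[48,0]]
[[23,20],[24,4],[27,20],[33,12],[35,4],[43,15],[44,14],[47,15],[48,0]]
[[18,12],[19,0],[23,20],[24,4],[27,20],[33,12],[35,4],[43,15],[44,14],[47,15],[48,0]]
[[18,12],[19,0],[23,20],[24,4],[27,20],[33,12],[35,4],[43,15],[44,14],[47,15],[48,0]]
[[3,15],[10,0],[18,12],[19,0],[23,20],[24,4],[27,20],[33,12],[35,4],[43,15],[44,14],[47,15],[48,0]]
[[3,15],[10,0],[18,12],[19,0],[23,20],[24,15],[27,20],[33,12],[35,4],[43,15],[44,14],[47,15],[48,0]]
[[3,15],[10,0],[18,12],[19,0],[23,20],[24,15],[27,20],[33,12],[35,4],[41,12],[43,15],[44,14],[47,15],[48,0]]
[[3,15],[10,0],[18,12],[19,0],[23,20],[24,15],[27,20],[33,12],[35,4],[41,12],[43,15],[44,14],[47,15],[48,0]]
[[3,15],[10,0],[18,12],[19,0],[23,20],[24,15],[27,20],[33,14],[35,4],[41,12],[43,15],[44,14],[47,15],[48,0]]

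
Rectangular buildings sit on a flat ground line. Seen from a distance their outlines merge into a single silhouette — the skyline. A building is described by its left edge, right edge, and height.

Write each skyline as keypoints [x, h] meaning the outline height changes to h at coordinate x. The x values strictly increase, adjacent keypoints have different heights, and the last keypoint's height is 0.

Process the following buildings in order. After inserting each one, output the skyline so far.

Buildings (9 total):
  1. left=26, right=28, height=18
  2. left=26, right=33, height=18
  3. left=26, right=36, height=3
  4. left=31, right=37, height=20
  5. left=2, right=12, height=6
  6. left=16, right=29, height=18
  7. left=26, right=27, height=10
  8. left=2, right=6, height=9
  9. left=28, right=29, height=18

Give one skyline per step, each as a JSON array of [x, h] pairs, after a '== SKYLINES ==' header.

== SKYLINES ==
[[26,18],[28,0]]
[[26,18],[33,0]]
[[26,18],[33,3],[36,0]]
[[26,18],[31,20],[37,0]]
[[2,6],[12,0],[26,18],[31,20],[37,0]]
[[2,6],[12,0],[16,18],[31,20],[37,0]]
[[2,6],[12,0],[16,18],[31,20],[37,0]]
[[2,9],[6,6],[12,0],[16,18],[31,20],[37,0]]
[[2,9],[6,6],[12,0],[16,18],[31,20],[37,0]]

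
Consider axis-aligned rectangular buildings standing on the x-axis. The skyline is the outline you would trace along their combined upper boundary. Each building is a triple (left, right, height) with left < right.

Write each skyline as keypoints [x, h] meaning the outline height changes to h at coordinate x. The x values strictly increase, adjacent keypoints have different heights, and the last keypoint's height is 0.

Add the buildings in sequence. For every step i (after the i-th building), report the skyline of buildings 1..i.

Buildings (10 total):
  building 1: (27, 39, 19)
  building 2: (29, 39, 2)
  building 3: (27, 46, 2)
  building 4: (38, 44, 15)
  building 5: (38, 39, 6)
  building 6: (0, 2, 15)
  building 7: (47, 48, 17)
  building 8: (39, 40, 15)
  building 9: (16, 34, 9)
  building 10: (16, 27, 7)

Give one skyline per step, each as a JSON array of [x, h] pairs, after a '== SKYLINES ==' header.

== SKYLINES ==
[[27,19],[39,0]]
[[27,19],[39,0]]
[[27,19],[39,2],[46,0]]
[[27,19],[39,15],[44,2],[46,0]]
[[27,19],[39,15],[44,2],[46,0]]
[[0,15],[2,0],[27,19],[39,15],[44,2],[46,0]]
[[0,15],[2,0],[27,19],[39,15],[44,2],[46,0],[47,17],[48,0]]
[[0,15],[2,0],[27,19],[39,15],[44,2],[46,0],[47,17],[48,0]]
[[0,15],[2,0],[16,9],[27,19],[39,15],[44,2],[46,0],[47,17],[48,0]]
[[0,15],[2,0],[16,9],[27,19],[39,15],[44,2],[46,0],[47,17],[48,0]]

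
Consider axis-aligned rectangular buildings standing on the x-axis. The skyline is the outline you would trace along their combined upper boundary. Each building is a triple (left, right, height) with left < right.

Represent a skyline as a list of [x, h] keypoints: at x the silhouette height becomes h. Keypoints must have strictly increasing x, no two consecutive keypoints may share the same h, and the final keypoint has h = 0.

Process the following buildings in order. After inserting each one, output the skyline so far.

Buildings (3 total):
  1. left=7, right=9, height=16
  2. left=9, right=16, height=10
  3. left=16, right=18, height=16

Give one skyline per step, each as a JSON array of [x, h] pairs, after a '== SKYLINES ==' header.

== SKYLINES ==
[[7,16],[9,0]]
[[7,16],[9,10],[16,0]]
[[7,16],[9,10],[16,16],[18,0]]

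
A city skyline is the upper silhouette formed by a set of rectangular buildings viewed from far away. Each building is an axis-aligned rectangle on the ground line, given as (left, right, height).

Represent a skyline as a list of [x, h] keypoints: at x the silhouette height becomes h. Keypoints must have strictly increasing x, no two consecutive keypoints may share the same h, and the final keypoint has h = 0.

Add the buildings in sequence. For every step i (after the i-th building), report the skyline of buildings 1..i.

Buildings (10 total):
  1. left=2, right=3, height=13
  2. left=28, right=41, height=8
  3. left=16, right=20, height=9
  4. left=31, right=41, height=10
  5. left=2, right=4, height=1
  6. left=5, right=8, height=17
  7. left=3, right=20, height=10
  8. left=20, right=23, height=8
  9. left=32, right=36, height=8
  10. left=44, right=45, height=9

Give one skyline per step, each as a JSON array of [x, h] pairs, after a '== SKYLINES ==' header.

== SKYLINES ==
[[2,13],[3,0]]
[[2,13],[3,0],[28,8],[41,0]]
[[2,13],[3,0],[16,9],[20,0],[28,8],[41,0]]
[[2,13],[3,0],[16,9],[20,0],[28,8],[31,10],[41,0]]
[[2,13],[3,1],[4,0],[16,9],[20,0],[28,8],[31,10],[41,0]]
[[2,13],[3,1],[4,0],[5,17],[8,0],[16,9],[20,0],[28,8],[31,10],[41,0]]
[[2,13],[3,10],[5,17],[8,10],[20,0],[28,8],[31,10],[41,0]]
[[2,13],[3,10],[5,17],[8,10],[20,8],[23,0],[28,8],[31,10],[41,0]]
[[2,13],[3,10],[5,17],[8,10],[20,8],[23,0],[28,8],[31,10],[41,0]]
[[2,13],[3,10],[5,17],[8,10],[20,8],[23,0],[28,8],[31,10],[41,0],[44,9],[45,0]]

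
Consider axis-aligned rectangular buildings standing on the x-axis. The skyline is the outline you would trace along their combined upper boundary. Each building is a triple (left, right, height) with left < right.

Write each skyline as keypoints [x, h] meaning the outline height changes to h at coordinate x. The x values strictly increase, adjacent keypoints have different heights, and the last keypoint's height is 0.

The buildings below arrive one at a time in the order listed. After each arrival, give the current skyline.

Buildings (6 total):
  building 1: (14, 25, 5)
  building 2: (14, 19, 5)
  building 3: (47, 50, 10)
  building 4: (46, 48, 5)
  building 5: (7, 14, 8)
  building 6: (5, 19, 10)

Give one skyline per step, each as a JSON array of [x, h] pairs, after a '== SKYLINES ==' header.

== SKYLINES ==
[[14,5],[25,0]]
[[14,5],[25,0]]
[[14,5],[25,0],[47,10],[50,0]]
[[14,5],[25,0],[46,5],[47,10],[50,0]]
[[7,8],[14,5],[25,0],[46,5],[47,10],[50,0]]
[[5,10],[19,5],[25,0],[46,5],[47,10],[50,0]]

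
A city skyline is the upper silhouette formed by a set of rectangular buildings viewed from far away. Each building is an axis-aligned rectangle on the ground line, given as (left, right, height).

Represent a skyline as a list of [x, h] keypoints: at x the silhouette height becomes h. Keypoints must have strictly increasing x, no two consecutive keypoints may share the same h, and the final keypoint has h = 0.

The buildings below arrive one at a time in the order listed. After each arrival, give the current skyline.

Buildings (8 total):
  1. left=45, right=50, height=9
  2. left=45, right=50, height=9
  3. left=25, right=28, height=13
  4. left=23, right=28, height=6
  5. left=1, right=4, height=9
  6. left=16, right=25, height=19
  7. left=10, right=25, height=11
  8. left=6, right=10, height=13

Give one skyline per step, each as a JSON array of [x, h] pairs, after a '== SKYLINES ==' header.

== SKYLINES ==
[[45,9],[50,0]]
[[45,9],[50,0]]
[[25,13],[28,0],[45,9],[50,0]]
[[23,6],[25,13],[28,0],[45,9],[50,0]]
[[1,9],[4,0],[23,6],[25,13],[28,0],[45,9],[50,0]]
[[1,9],[4,0],[16,19],[25,13],[28,0],[45,9],[50,0]]
[[1,9],[4,0],[10,11],[16,19],[25,13],[28,0],[45,9],[50,0]]
[[1,9],[4,0],[6,13],[10,11],[16,19],[25,13],[28,0],[45,9],[50,0]]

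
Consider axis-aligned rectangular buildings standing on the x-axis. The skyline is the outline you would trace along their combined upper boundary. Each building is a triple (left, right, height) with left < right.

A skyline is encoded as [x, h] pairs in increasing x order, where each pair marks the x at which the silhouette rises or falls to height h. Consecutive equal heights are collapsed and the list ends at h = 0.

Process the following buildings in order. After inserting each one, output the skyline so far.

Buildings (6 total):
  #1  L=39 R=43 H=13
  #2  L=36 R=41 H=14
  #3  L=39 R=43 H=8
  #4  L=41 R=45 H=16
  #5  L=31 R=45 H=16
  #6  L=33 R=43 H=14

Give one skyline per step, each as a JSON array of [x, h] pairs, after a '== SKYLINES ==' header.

== SKYLINES ==
[[39,13],[43,0]]
[[36,14],[41,13],[43,0]]
[[36,14],[41,13],[43,0]]
[[36,14],[41,16],[45,0]]
[[31,16],[45,0]]
[[31,16],[45,0]]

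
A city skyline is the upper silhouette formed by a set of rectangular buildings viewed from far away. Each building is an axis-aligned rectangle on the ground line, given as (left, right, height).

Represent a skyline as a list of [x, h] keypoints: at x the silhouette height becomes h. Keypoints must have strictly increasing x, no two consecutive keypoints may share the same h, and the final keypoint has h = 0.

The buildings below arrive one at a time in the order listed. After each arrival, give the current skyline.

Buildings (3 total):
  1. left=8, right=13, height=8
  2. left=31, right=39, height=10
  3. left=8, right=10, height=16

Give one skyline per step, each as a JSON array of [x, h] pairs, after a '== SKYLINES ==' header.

== SKYLINES ==
[[8,8],[13,0]]
[[8,8],[13,0],[31,10],[39,0]]
[[8,16],[10,8],[13,0],[31,10],[39,0]]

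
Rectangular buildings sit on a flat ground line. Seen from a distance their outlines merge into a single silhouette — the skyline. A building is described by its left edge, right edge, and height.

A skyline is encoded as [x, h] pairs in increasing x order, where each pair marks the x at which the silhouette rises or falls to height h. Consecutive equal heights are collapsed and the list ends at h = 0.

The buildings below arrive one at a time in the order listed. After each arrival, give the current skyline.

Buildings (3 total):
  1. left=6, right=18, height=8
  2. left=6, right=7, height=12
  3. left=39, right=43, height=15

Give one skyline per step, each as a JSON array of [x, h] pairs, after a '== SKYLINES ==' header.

== SKYLINES ==
[[6,8],[18,0]]
[[6,12],[7,8],[18,0]]
[[6,12],[7,8],[18,0],[39,15],[43,0]]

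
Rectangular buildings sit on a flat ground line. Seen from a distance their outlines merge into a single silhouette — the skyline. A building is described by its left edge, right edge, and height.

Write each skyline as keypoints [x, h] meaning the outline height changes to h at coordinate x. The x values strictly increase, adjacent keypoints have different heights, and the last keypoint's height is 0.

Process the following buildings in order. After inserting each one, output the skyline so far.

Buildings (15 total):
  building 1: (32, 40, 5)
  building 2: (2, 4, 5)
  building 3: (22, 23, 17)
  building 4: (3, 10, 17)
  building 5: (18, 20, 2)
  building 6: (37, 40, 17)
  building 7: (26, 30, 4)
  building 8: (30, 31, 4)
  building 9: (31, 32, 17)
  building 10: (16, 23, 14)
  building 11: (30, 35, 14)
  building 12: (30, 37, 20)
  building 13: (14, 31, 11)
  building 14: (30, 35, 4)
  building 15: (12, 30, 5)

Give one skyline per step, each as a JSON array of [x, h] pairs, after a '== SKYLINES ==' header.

== SKYLINES ==
[[32,5],[40,0]]
[[2,5],[4,0],[32,5],[40,0]]
[[2,5],[4,0],[22,17],[23,0],[32,5],[40,0]]
[[2,5],[3,17],[10,0],[22,17],[23,0],[32,5],[40,0]]
[[2,5],[3,17],[10,0],[18,2],[20,0],[22,17],[23,0],[32,5],[40,0]]
[[2,5],[3,17],[10,0],[18,2],[20,0],[22,17],[23,0],[32,5],[37,17],[40,0]]
[[2,5],[3,17],[10,0],[18,2],[20,0],[22,17],[23,0],[26,4],[30,0],[32,5],[37,17],[40,0]]
[[2,5],[3,17],[10,0],[18,2],[20,0],[22,17],[23,0],[26,4],[31,0],[32,5],[37,17],[40,0]]
[[2,5],[3,17],[10,0],[18,2],[20,0],[22,17],[23,0],[26,4],[31,17],[32,5],[37,17],[40,0]]
[[2,5],[3,17],[10,0],[16,14],[22,17],[23,0],[26,4],[31,17],[32,5],[37,17],[40,0]]
[[2,5],[3,17],[10,0],[16,14],[22,17],[23,0],[26,4],[30,14],[31,17],[32,14],[35,5],[37,17],[40,0]]
[[2,5],[3,17],[10,0],[16,14],[22,17],[23,0],[26,4],[30,20],[37,17],[40,0]]
[[2,5],[3,17],[10,0],[14,11],[16,14],[22,17],[23,11],[30,20],[37,17],[40,0]]
[[2,5],[3,17],[10,0],[14,11],[16,14],[22,17],[23,11],[30,20],[37,17],[40,0]]
[[2,5],[3,17],[10,0],[12,5],[14,11],[16,14],[22,17],[23,11],[30,20],[37,17],[40,0]]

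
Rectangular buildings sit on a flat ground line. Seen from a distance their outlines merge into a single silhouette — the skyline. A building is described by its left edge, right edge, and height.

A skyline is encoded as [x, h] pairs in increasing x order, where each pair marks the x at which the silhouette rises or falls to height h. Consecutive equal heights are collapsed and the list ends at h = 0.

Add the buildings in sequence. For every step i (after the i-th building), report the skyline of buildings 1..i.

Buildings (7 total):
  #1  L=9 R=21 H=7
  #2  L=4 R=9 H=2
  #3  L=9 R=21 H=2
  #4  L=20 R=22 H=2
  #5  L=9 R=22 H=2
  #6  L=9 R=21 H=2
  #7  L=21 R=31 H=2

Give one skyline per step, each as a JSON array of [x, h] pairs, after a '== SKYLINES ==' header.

== SKYLINES ==
[[9,7],[21,0]]
[[4,2],[9,7],[21,0]]
[[4,2],[9,7],[21,0]]
[[4,2],[9,7],[21,2],[22,0]]
[[4,2],[9,7],[21,2],[22,0]]
[[4,2],[9,7],[21,2],[22,0]]
[[4,2],[9,7],[21,2],[31,0]]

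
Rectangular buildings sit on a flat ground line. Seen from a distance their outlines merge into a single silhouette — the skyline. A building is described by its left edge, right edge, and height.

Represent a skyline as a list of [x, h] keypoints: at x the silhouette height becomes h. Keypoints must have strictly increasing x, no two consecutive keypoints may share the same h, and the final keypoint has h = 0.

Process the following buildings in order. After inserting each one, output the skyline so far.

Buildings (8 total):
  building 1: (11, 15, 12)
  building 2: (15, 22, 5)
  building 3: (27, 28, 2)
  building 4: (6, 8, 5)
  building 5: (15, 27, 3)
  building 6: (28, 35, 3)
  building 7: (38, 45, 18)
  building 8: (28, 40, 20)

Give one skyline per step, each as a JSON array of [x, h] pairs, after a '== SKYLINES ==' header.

== SKYLINES ==
[[11,12],[15,0]]
[[11,12],[15,5],[22,0]]
[[11,12],[15,5],[22,0],[27,2],[28,0]]
[[6,5],[8,0],[11,12],[15,5],[22,0],[27,2],[28,0]]
[[6,5],[8,0],[11,12],[15,5],[22,3],[27,2],[28,0]]
[[6,5],[8,0],[11,12],[15,5],[22,3],[27,2],[28,3],[35,0]]
[[6,5],[8,0],[11,12],[15,5],[22,3],[27,2],[28,3],[35,0],[38,18],[45,0]]
[[6,5],[8,0],[11,12],[15,5],[22,3],[27,2],[28,20],[40,18],[45,0]]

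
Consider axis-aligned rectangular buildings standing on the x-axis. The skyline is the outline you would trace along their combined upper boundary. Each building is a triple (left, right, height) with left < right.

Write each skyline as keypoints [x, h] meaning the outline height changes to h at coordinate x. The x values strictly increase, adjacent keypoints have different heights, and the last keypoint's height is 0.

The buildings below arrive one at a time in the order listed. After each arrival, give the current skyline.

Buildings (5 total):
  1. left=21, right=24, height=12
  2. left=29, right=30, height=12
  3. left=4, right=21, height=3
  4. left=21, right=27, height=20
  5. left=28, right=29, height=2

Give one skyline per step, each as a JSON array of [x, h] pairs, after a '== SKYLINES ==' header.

== SKYLINES ==
[[21,12],[24,0]]
[[21,12],[24,0],[29,12],[30,0]]
[[4,3],[21,12],[24,0],[29,12],[30,0]]
[[4,3],[21,20],[27,0],[29,12],[30,0]]
[[4,3],[21,20],[27,0],[28,2],[29,12],[30,0]]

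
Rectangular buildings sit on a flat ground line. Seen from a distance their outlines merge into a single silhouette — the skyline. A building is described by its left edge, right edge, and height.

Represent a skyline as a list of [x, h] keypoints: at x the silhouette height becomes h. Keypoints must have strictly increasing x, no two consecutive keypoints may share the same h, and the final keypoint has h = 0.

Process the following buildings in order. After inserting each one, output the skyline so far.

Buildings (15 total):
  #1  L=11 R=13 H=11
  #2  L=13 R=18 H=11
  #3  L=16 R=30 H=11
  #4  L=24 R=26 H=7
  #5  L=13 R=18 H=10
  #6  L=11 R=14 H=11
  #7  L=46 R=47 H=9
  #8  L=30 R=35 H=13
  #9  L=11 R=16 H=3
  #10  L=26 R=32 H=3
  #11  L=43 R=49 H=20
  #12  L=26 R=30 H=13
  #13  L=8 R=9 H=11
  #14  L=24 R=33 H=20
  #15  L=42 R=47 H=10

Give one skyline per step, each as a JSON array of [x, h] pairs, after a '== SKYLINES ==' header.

== SKYLINES ==
[[11,11],[13,0]]
[[11,11],[18,0]]
[[11,11],[30,0]]
[[11,11],[30,0]]
[[11,11],[30,0]]
[[11,11],[30,0]]
[[11,11],[30,0],[46,9],[47,0]]
[[11,11],[30,13],[35,0],[46,9],[47,0]]
[[11,11],[30,13],[35,0],[46,9],[47,0]]
[[11,11],[30,13],[35,0],[46,9],[47,0]]
[[11,11],[30,13],[35,0],[43,20],[49,0]]
[[11,11],[26,13],[35,0],[43,20],[49,0]]
[[8,11],[9,0],[11,11],[26,13],[35,0],[43,20],[49,0]]
[[8,11],[9,0],[11,11],[24,20],[33,13],[35,0],[43,20],[49,0]]
[[8,11],[9,0],[11,11],[24,20],[33,13],[35,0],[42,10],[43,20],[49,0]]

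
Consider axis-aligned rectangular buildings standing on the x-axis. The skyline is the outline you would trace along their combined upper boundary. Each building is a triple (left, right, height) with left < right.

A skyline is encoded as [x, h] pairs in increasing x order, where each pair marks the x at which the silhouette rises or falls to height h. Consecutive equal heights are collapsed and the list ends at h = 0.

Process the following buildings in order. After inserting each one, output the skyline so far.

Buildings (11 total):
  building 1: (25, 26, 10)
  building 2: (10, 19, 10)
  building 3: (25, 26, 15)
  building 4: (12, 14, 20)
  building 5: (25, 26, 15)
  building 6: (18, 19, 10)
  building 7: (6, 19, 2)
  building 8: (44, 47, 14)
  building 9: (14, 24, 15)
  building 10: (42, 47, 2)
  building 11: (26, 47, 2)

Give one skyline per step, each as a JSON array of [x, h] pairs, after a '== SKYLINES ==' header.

== SKYLINES ==
[[25,10],[26,0]]
[[10,10],[19,0],[25,10],[26,0]]
[[10,10],[19,0],[25,15],[26,0]]
[[10,10],[12,20],[14,10],[19,0],[25,15],[26,0]]
[[10,10],[12,20],[14,10],[19,0],[25,15],[26,0]]
[[10,10],[12,20],[14,10],[19,0],[25,15],[26,0]]
[[6,2],[10,10],[12,20],[14,10],[19,0],[25,15],[26,0]]
[[6,2],[10,10],[12,20],[14,10],[19,0],[25,15],[26,0],[44,14],[47,0]]
[[6,2],[10,10],[12,20],[14,15],[24,0],[25,15],[26,0],[44,14],[47,0]]
[[6,2],[10,10],[12,20],[14,15],[24,0],[25,15],[26,0],[42,2],[44,14],[47,0]]
[[6,2],[10,10],[12,20],[14,15],[24,0],[25,15],[26,2],[44,14],[47,0]]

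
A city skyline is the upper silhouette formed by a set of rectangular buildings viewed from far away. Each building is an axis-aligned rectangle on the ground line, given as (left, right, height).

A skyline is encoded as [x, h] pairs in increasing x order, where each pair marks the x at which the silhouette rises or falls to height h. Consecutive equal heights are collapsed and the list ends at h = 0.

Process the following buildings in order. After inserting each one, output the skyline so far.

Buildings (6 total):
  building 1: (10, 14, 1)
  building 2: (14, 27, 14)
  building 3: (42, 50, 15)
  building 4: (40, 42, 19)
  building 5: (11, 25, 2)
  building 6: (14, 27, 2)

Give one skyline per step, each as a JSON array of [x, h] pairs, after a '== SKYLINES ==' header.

== SKYLINES ==
[[10,1],[14,0]]
[[10,1],[14,14],[27,0]]
[[10,1],[14,14],[27,0],[42,15],[50,0]]
[[10,1],[14,14],[27,0],[40,19],[42,15],[50,0]]
[[10,1],[11,2],[14,14],[27,0],[40,19],[42,15],[50,0]]
[[10,1],[11,2],[14,14],[27,0],[40,19],[42,15],[50,0]]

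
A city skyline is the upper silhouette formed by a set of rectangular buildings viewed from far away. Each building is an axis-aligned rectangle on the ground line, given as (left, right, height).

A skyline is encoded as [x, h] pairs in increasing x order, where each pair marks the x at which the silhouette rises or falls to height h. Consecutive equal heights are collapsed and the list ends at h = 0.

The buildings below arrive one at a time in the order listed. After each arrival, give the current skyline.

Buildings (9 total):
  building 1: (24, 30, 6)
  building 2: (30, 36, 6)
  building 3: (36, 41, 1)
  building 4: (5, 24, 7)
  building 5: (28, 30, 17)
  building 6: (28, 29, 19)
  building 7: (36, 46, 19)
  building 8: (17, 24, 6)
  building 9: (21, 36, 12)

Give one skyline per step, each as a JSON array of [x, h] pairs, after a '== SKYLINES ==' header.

== SKYLINES ==
[[24,6],[30,0]]
[[24,6],[36,0]]
[[24,6],[36,1],[41,0]]
[[5,7],[24,6],[36,1],[41,0]]
[[5,7],[24,6],[28,17],[30,6],[36,1],[41,0]]
[[5,7],[24,6],[28,19],[29,17],[30,6],[36,1],[41,0]]
[[5,7],[24,6],[28,19],[29,17],[30,6],[36,19],[46,0]]
[[5,7],[24,6],[28,19],[29,17],[30,6],[36,19],[46,0]]
[[5,7],[21,12],[28,19],[29,17],[30,12],[36,19],[46,0]]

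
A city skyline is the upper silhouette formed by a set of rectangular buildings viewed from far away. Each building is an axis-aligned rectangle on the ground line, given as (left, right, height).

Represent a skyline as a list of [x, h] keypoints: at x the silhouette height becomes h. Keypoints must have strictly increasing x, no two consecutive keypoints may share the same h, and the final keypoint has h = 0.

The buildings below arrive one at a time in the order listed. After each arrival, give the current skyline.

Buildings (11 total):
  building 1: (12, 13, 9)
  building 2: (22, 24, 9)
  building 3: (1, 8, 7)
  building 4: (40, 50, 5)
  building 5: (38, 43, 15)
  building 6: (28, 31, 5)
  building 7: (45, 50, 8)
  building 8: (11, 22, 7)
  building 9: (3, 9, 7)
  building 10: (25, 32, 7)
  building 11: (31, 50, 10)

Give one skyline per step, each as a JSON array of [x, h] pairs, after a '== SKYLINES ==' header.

== SKYLINES ==
[[12,9],[13,0]]
[[12,9],[13,0],[22,9],[24,0]]
[[1,7],[8,0],[12,9],[13,0],[22,9],[24,0]]
[[1,7],[8,0],[12,9],[13,0],[22,9],[24,0],[40,5],[50,0]]
[[1,7],[8,0],[12,9],[13,0],[22,9],[24,0],[38,15],[43,5],[50,0]]
[[1,7],[8,0],[12,9],[13,0],[22,9],[24,0],[28,5],[31,0],[38,15],[43,5],[50,0]]
[[1,7],[8,0],[12,9],[13,0],[22,9],[24,0],[28,5],[31,0],[38,15],[43,5],[45,8],[50,0]]
[[1,7],[8,0],[11,7],[12,9],[13,7],[22,9],[24,0],[28,5],[31,0],[38,15],[43,5],[45,8],[50,0]]
[[1,7],[9,0],[11,7],[12,9],[13,7],[22,9],[24,0],[28,5],[31,0],[38,15],[43,5],[45,8],[50,0]]
[[1,7],[9,0],[11,7],[12,9],[13,7],[22,9],[24,0],[25,7],[32,0],[38,15],[43,5],[45,8],[50,0]]
[[1,7],[9,0],[11,7],[12,9],[13,7],[22,9],[24,0],[25,7],[31,10],[38,15],[43,10],[50,0]]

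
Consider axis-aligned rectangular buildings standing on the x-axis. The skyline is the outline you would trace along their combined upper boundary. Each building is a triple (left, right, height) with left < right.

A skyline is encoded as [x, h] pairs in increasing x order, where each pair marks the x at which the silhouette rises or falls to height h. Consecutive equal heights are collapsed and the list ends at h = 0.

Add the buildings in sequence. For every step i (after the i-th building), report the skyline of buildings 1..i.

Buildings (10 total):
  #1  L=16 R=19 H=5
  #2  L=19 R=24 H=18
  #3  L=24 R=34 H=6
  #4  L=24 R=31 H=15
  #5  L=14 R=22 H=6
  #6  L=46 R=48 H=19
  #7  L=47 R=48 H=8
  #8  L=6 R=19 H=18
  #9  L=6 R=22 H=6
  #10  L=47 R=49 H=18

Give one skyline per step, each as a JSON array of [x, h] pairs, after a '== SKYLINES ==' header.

== SKYLINES ==
[[16,5],[19,0]]
[[16,5],[19,18],[24,0]]
[[16,5],[19,18],[24,6],[34,0]]
[[16,5],[19,18],[24,15],[31,6],[34,0]]
[[14,6],[19,18],[24,15],[31,6],[34,0]]
[[14,6],[19,18],[24,15],[31,6],[34,0],[46,19],[48,0]]
[[14,6],[19,18],[24,15],[31,6],[34,0],[46,19],[48,0]]
[[6,18],[24,15],[31,6],[34,0],[46,19],[48,0]]
[[6,18],[24,15],[31,6],[34,0],[46,19],[48,0]]
[[6,18],[24,15],[31,6],[34,0],[46,19],[48,18],[49,0]]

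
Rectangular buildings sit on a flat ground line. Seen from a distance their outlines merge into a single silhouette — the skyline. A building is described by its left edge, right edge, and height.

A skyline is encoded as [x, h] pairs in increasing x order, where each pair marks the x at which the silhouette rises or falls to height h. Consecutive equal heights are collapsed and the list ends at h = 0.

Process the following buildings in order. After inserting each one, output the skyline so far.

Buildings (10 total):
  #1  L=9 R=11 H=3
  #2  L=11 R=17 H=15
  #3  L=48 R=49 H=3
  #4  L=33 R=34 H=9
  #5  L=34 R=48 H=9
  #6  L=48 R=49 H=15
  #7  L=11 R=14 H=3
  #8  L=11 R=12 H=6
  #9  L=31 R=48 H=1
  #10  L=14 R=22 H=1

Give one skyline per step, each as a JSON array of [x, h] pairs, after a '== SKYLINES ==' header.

== SKYLINES ==
[[9,3],[11,0]]
[[9,3],[11,15],[17,0]]
[[9,3],[11,15],[17,0],[48,3],[49,0]]
[[9,3],[11,15],[17,0],[33,9],[34,0],[48,3],[49,0]]
[[9,3],[11,15],[17,0],[33,9],[48,3],[49,0]]
[[9,3],[11,15],[17,0],[33,9],[48,15],[49,0]]
[[9,3],[11,15],[17,0],[33,9],[48,15],[49,0]]
[[9,3],[11,15],[17,0],[33,9],[48,15],[49,0]]
[[9,3],[11,15],[17,0],[31,1],[33,9],[48,15],[49,0]]
[[9,3],[11,15],[17,1],[22,0],[31,1],[33,9],[48,15],[49,0]]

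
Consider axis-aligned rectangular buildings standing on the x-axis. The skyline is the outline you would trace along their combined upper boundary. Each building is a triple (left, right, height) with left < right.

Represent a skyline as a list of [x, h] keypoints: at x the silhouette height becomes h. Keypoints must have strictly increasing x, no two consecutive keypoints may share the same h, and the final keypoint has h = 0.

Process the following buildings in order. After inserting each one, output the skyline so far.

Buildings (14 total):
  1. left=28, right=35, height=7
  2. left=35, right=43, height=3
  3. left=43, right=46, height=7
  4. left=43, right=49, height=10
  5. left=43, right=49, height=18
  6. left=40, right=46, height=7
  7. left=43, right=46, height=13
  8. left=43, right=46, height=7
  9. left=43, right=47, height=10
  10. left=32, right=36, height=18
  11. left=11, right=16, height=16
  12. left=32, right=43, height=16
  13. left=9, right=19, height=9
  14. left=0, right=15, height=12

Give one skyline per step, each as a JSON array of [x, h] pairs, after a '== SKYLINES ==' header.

== SKYLINES ==
[[28,7],[35,0]]
[[28,7],[35,3],[43,0]]
[[28,7],[35,3],[43,7],[46,0]]
[[28,7],[35,3],[43,10],[49,0]]
[[28,7],[35,3],[43,18],[49,0]]
[[28,7],[35,3],[40,7],[43,18],[49,0]]
[[28,7],[35,3],[40,7],[43,18],[49,0]]
[[28,7],[35,3],[40,7],[43,18],[49,0]]
[[28,7],[35,3],[40,7],[43,18],[49,0]]
[[28,7],[32,18],[36,3],[40,7],[43,18],[49,0]]
[[11,16],[16,0],[28,7],[32,18],[36,3],[40,7],[43,18],[49,0]]
[[11,16],[16,0],[28,7],[32,18],[36,16],[43,18],[49,0]]
[[9,9],[11,16],[16,9],[19,0],[28,7],[32,18],[36,16],[43,18],[49,0]]
[[0,12],[11,16],[16,9],[19,0],[28,7],[32,18],[36,16],[43,18],[49,0]]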